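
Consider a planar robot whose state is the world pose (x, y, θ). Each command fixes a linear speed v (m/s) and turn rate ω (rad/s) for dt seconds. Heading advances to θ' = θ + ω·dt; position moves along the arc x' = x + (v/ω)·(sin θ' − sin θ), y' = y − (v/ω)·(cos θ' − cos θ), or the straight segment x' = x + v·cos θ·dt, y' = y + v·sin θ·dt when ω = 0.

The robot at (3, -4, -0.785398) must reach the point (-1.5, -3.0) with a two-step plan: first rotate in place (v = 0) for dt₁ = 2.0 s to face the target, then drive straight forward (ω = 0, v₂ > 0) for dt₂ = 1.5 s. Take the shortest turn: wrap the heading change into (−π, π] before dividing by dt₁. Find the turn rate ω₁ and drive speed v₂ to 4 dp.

heading to target = atan2(-3−-4, -1.5−3) = 2.9229
Δθ = wrap(2.9229 − -0.7854) = -2.5749; ω₁ = Δθ/dt₁ = -1.2874
distance = √((-1.5−3)² + (-3−-4)²) = 4.6098; v₂ = distance/dt₂ = 3.0732

ω₁ = -1.2874, v₂ = 3.0732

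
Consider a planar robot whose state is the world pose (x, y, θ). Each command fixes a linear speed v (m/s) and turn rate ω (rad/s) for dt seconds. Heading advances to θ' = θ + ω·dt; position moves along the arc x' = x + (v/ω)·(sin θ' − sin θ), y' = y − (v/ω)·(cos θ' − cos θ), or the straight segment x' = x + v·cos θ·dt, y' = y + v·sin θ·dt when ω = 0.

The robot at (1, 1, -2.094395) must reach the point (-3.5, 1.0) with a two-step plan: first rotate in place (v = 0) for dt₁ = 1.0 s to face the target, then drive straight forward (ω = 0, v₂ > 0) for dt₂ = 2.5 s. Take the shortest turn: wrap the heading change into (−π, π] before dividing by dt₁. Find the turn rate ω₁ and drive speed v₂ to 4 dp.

ω₁ = -1.0472, v₂ = 1.8000

heading to target = atan2(1−1, -3.5−1) = 3.1416
Δθ = wrap(3.1416 − -2.0944) = -1.0472; ω₁ = Δθ/dt₁ = -1.0472
distance = √((-3.5−1)² + (1−1)²) = 4.5000; v₂ = distance/dt₂ = 1.8000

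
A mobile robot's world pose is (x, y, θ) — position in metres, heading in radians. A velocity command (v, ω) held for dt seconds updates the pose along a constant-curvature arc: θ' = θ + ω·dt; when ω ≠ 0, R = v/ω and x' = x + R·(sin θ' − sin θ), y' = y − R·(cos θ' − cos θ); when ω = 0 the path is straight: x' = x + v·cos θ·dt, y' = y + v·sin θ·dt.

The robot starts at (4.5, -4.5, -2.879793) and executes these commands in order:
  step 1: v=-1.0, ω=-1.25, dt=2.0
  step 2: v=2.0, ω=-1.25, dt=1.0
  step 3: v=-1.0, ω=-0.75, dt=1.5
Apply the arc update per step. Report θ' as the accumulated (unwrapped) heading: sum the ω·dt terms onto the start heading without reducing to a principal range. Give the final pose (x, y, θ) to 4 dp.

(6.2618, -4.1314, -7.7548)

step 1: θ'=-5.3798 (R=0.8000) → pose (5.3354, -5.7679, -5.3798)
step 2: θ'=-6.6298 (R=-1.6000) → pose (7.1356, -5.2534, -6.6298)
step 3: θ'=-7.7548 (R=1.3333) → pose (6.2618, -4.1314, -7.7548)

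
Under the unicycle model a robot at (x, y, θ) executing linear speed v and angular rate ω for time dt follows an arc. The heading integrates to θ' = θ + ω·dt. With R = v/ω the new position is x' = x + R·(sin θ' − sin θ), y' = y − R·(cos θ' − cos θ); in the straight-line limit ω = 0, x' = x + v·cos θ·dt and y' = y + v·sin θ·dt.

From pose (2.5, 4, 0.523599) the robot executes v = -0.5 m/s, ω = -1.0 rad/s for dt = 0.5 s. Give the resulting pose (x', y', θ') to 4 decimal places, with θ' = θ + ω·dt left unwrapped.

(2.2618, 3.9332, 0.0236)

θ' = 0.5236 + -1.0·0.5 = 0.0236
R = v/ω = -0.5/-1.0 = 0.5000
x' = 2.5 + 0.5000·(sin 0.0236 − sin 0.5236) = 2.2618
y' = 4 − 0.5000·(cos 0.0236 − cos 0.5236) = 3.9332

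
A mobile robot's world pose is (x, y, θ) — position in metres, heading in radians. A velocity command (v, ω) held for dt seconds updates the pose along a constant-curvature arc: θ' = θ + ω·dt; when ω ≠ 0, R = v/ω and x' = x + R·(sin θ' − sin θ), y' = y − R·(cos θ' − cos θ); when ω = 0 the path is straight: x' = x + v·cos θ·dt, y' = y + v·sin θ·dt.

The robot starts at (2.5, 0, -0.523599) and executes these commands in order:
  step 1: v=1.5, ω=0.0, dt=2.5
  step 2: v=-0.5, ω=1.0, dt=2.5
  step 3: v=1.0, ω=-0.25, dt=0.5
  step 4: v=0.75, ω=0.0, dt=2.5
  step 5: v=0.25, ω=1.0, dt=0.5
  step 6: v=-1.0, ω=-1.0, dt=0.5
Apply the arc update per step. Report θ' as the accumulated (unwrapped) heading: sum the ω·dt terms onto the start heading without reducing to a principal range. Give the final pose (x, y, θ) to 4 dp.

step 1: θ'=-0.5236 (straight) → pose (5.7476, -1.8750, -0.5236)
step 2: θ'=1.9764 (R=-0.5000) → pose (5.0382, -2.5053, 1.9764)
step 3: θ'=1.8514 (R=-4.0000) → pose (4.8701, -2.0347, 1.8514)
step 4: θ'=1.8514 (straight) → pose (4.3508, -0.2331, 1.8514)
step 5: θ'=2.3514 (R=0.2500) → pose (4.2882, -0.1264, 2.3514)
step 6: θ'=1.8514 (R=1.0000) → pose (4.5386, -0.5532, 1.8514)

(4.5386, -0.5532, 1.8514)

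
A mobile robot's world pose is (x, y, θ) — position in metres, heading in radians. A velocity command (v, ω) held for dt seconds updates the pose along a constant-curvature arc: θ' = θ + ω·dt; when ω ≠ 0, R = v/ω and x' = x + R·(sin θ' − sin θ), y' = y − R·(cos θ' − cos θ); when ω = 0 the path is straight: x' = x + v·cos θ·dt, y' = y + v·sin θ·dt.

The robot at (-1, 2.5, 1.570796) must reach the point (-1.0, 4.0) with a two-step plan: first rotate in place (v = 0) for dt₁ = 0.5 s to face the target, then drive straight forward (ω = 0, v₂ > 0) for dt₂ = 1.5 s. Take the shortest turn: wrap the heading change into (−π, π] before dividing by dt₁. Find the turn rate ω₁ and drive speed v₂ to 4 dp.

ω₁ = 0.0000, v₂ = 1.0000

heading to target = atan2(4−2.5, -1−-1) = 1.5708
Δθ = wrap(1.5708 − 1.5708) = 0.0000; ω₁ = Δθ/dt₁ = 0.0000
distance = √((-1−-1)² + (4−2.5)²) = 1.5000; v₂ = distance/dt₂ = 1.0000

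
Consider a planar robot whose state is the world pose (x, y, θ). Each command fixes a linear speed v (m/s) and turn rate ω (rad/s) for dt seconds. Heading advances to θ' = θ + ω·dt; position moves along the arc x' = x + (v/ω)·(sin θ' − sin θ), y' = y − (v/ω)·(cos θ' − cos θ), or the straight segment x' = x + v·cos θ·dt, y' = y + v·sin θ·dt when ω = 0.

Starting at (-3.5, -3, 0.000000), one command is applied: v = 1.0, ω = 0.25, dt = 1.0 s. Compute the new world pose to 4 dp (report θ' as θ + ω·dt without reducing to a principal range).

(-2.5104, -2.8756, 0.2500)

θ' = 0.0000 + 0.25·1.0 = 0.2500
R = v/ω = 1.0/0.25 = 4.0000
x' = -3.5 + 4.0000·(sin 0.2500 − sin 0.0000) = -2.5104
y' = -3 − 4.0000·(cos 0.2500 − cos 0.0000) = -2.8756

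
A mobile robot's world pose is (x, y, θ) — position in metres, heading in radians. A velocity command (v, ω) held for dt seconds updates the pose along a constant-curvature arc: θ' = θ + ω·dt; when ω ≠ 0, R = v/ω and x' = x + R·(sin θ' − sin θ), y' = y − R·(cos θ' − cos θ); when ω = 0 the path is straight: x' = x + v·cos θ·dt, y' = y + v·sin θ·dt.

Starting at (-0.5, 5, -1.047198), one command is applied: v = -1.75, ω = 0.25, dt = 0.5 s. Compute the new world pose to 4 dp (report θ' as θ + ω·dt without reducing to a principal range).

(-0.9837, 5.7285, -0.9222)

θ' = -1.0472 + 0.25·0.5 = -0.9222
R = v/ω = -1.75/0.25 = -7.0000
x' = -0.5 + -7.0000·(sin -0.9222 − sin -1.0472) = -0.9837
y' = 5 − -7.0000·(cos -0.9222 − cos -1.0472) = 5.7285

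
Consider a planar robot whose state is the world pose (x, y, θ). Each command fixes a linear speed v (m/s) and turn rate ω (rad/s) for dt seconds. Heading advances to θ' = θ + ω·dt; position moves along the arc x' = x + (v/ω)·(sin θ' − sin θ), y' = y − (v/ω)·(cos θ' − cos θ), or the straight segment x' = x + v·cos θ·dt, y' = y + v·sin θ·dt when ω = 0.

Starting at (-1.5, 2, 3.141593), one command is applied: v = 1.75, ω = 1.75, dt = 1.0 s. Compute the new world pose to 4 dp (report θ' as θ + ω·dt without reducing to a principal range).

θ' = 3.1416 + 1.75·1.0 = 4.8916
R = v/ω = 1.75/1.75 = 1.0000
x' = -1.5 + 1.0000·(sin 4.8916 − sin 3.1416) = -2.4840
y' = 2 − 1.0000·(cos 4.8916 − cos 3.1416) = 0.8218

(-2.4840, 0.8218, 4.8916)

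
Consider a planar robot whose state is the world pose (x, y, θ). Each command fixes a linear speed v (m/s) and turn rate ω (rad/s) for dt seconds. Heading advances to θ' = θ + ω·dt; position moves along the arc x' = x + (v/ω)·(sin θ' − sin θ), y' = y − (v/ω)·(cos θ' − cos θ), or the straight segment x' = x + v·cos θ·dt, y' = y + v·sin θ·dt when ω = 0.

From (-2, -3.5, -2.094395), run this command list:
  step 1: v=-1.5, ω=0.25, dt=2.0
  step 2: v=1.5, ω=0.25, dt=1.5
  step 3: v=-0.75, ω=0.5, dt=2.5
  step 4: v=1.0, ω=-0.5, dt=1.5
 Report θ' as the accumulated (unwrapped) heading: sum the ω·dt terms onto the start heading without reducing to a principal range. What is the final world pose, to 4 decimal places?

step 1: θ'=-1.5944 (R=-6.0000) → pose (-1.1978, -0.6416, -1.5944)
step 2: θ'=-1.2194 (R=6.0000) → pose (-0.8328, -2.8484, -1.2194)
step 3: θ'=0.0306 (R=-1.5000) → pose (-2.2871, -1.8655, 0.0306)
step 4: θ'=-0.7194 (R=-2.0000) → pose (-0.9080, -2.3601, -0.7194)

(-0.9080, -2.3601, -0.7194)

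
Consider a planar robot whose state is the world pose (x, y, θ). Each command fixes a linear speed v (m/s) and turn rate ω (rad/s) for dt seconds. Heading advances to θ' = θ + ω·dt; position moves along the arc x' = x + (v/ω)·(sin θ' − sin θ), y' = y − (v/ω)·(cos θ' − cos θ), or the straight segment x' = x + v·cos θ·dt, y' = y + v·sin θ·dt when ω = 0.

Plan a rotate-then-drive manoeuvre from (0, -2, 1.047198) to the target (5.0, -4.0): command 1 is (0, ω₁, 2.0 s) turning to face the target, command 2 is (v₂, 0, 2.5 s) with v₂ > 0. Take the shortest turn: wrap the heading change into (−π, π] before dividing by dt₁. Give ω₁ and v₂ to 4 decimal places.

ω₁ = -0.7139, v₂ = 2.1541

heading to target = atan2(-4−-2, 5−0) = -0.3805
Δθ = wrap(-0.3805 − 1.0472) = -1.4277; ω₁ = Δθ/dt₁ = -0.7139
distance = √((5−0)² + (-4−-2)²) = 5.3852; v₂ = distance/dt₂ = 2.1541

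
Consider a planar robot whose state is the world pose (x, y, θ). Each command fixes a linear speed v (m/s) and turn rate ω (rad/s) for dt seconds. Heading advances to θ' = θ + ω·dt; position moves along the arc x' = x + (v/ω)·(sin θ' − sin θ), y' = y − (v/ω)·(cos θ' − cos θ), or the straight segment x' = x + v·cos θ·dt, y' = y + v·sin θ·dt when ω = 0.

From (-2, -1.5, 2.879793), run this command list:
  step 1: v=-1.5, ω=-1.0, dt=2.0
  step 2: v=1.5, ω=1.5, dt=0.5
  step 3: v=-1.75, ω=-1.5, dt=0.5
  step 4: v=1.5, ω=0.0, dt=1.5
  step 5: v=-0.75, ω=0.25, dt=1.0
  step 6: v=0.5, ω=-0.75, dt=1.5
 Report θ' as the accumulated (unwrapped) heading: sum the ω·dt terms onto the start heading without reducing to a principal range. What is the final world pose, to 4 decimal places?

(0.3622, -2.5363, 0.0048)

step 1: θ'=0.8798 (R=1.5000) → pose (-1.2323, -3.9049, 0.8798)
step 2: θ'=1.6298 (R=1.0000) → pose (-1.0047, -3.2086, 1.6298)
step 3: θ'=0.8798 (R=1.1667) → pose (-1.2703, -4.0209, 0.8798)
step 4: θ'=0.8798 (straight) → pose (0.1637, -2.2870, 0.8798)
step 5: θ'=1.1298 (R=-3.0000) → pose (-0.2375, -2.9184, 1.1298)
step 6: θ'=0.0048 (R=-0.6667) → pose (0.3622, -2.5363, 0.0048)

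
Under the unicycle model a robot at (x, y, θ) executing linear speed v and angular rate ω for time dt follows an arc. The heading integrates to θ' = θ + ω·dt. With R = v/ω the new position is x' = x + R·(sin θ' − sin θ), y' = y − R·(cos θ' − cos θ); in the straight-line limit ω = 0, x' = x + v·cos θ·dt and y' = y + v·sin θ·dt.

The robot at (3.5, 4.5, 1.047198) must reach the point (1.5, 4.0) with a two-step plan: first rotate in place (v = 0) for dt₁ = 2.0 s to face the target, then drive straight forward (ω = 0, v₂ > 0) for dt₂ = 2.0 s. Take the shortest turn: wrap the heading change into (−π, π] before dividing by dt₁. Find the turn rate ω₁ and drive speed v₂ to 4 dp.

ω₁ = 1.1697, v₂ = 1.0308

heading to target = atan2(4−4.5, 1.5−3.5) = -2.8966
Δθ = wrap(-2.8966 − 1.0472) = 2.3394; ω₁ = Δθ/dt₁ = 1.1697
distance = √((1.5−3.5)² + (4−4.5)²) = 2.0616; v₂ = distance/dt₂ = 1.0308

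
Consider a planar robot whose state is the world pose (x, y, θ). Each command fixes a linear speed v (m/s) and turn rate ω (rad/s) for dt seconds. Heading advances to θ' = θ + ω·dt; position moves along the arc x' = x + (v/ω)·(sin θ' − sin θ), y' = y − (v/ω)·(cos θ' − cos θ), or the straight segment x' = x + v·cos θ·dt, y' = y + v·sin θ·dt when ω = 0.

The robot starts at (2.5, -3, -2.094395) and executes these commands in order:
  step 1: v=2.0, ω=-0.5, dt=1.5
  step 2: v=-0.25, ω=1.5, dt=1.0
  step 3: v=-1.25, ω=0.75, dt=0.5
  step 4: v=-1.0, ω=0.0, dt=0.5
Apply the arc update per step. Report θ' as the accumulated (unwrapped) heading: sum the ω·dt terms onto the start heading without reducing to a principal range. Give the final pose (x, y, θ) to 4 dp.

step 1: θ'=-2.8444 (R=-4.0000) → pose (0.2073, -4.8246, -2.8444)
step 2: θ'=-1.3444 (R=-0.1667) → pose (0.3209, -4.6279, -1.3444)
step 3: θ'=-0.9694 (R=-1.6667) → pose (0.0710, -4.0590, -0.9694)
step 4: θ'=-0.9694 (straight) → pose (-0.2119, -3.6467, -0.9694)

(-0.2119, -3.6467, -0.9694)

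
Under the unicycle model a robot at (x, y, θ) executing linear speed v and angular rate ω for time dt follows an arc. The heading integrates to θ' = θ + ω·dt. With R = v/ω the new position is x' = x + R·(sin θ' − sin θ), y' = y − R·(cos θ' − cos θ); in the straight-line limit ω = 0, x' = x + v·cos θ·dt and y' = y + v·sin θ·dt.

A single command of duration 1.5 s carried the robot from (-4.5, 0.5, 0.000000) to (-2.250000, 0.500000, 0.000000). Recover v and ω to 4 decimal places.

Δθ = 0.000000 − 0.000000 = 0.000000
ω = Δθ/dt = 0.000000/1.5 = 0.0000
ω = 0 → v = (Δx·cos θ + Δy·sin θ)/dt = 1.5000

v = 1.5000, ω = 0.0000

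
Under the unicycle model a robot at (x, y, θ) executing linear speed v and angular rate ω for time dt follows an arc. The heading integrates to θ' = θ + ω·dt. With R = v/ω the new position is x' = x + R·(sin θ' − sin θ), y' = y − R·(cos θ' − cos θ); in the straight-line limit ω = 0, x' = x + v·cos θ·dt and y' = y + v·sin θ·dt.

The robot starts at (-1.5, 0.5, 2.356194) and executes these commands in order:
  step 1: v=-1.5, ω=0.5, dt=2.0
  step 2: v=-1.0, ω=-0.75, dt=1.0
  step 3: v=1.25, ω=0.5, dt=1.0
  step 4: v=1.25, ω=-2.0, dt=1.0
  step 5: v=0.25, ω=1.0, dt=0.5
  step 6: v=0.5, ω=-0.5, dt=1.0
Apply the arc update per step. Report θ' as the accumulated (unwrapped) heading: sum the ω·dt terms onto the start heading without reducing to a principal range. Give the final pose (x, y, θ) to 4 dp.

step 1: θ'=3.3562 (R=-3.0000) → pose (1.2602, -0.3099, 3.3562)
step 2: θ'=2.6062 (R=1.3333) → pose (2.2244, -0.4659, 2.6062)
step 3: θ'=3.1062 (R=2.5000) → pose (1.0374, -0.1176, 3.1062)
step 4: θ'=1.1062 (R=-0.6250) → pose (0.5008, 0.7871, 1.1062)
step 5: θ'=1.6062 (R=0.2500) → pose (0.5271, 0.9079, 1.6062)
step 6: θ'=1.1062 (R=-1.0000) → pose (0.6325, 1.3914, 1.1062)

(0.6325, 1.3914, 1.1062)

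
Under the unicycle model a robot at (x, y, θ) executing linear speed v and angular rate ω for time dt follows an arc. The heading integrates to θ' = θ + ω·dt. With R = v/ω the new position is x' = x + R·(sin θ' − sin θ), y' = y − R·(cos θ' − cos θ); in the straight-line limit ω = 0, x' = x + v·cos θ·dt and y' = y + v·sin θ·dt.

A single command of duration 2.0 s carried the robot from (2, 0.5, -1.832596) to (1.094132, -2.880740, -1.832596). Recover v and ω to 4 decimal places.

Δθ = -1.832596 − -1.832596 = 0.000000
ω = Δθ/dt = 0.000000/2.0 = 0.0000
ω = 0 → v = (Δx·cos θ + Δy·sin θ)/dt = 1.7500

v = 1.7500, ω = 0.0000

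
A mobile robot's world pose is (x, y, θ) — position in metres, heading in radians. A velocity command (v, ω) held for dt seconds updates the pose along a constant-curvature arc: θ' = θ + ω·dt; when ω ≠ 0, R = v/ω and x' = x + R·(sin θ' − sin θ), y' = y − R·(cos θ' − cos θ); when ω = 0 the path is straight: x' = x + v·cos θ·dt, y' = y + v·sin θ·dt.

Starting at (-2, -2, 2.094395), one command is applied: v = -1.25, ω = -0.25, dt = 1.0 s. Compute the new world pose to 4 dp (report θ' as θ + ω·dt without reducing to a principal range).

(-1.5161, -3.1490, 1.8444)

θ' = 2.0944 + -0.25·1.0 = 1.8444
R = v/ω = -1.25/-0.25 = 5.0000
x' = -2 + 5.0000·(sin 1.8444 − sin 2.0944) = -1.5161
y' = -2 − 5.0000·(cos 1.8444 − cos 2.0944) = -3.1490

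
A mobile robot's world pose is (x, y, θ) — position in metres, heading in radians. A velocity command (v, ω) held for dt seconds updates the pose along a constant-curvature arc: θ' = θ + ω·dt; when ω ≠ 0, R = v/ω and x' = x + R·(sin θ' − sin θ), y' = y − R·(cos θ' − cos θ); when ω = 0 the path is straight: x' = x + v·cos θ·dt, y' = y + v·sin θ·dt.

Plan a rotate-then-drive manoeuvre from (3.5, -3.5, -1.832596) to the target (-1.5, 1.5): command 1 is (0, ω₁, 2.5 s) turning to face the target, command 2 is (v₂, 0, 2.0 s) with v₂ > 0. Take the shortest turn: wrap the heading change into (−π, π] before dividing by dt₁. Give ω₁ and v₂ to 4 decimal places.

heading to target = atan2(1.5−-3.5, -1.5−3.5) = 2.3562
Δθ = wrap(2.3562 − -1.8326) = -2.0944; ω₁ = Δθ/dt₁ = -0.8378
distance = √((-1.5−3.5)² + (1.5−-3.5)²) = 7.0711; v₂ = distance/dt₂ = 3.5355

ω₁ = -0.8378, v₂ = 3.5355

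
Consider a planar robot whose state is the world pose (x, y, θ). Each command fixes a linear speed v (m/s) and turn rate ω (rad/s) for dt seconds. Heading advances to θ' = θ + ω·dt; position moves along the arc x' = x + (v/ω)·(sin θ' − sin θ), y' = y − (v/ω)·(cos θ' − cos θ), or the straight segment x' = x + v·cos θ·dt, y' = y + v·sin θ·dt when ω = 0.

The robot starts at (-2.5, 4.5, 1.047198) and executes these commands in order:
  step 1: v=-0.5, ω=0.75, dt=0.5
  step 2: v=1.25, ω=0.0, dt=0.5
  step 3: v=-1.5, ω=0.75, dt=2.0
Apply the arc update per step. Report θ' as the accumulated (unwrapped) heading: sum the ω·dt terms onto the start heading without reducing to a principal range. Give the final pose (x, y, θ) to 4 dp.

step 1: θ'=1.4222 (R=-0.6667) → pose (-2.5820, 4.2654, 1.4222)
step 2: θ'=1.4222 (straight) → pose (-2.4894, 4.8835, 1.4222)
step 3: θ'=2.9222 (R=-2.0000) → pose (-0.9468, 2.6353, 2.9222)

(-0.9468, 2.6353, 2.9222)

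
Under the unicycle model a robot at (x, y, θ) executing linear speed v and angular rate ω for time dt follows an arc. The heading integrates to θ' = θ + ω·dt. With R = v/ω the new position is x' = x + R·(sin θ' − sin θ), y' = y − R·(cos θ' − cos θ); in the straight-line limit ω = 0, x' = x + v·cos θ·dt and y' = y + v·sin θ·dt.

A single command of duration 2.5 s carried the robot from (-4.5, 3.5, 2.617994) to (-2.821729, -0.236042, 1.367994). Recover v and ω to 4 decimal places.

Δθ = 1.367994 − 2.617994 = -1.250000
ω = Δθ/dt = -1.250000/2.5 = -0.5000
R = −Δy/(cos θ' − cos θ) = 3.5000
v = R·ω = 3.5000·-0.5000 = -1.7500

v = -1.7500, ω = -0.5000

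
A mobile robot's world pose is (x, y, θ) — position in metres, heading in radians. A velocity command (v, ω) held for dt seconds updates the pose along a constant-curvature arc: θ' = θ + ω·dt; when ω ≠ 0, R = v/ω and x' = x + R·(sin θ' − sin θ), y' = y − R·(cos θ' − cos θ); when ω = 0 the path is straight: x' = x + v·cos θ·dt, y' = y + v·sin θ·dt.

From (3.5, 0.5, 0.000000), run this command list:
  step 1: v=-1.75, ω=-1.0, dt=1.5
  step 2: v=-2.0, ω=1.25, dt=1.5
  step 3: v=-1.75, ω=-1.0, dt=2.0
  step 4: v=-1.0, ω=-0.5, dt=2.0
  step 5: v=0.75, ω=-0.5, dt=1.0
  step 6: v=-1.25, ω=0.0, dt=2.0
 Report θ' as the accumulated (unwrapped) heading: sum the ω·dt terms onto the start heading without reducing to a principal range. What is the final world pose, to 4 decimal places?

step 1: θ'=-1.5000 (R=1.7500) → pose (1.7544, 2.1262, -1.5000)
step 2: θ'=0.3750 (R=-1.6000) → pose (-0.4276, 3.5018, 0.3750)
step 3: θ'=-1.6250 (R=1.7500) → pose (-2.8161, 5.2250, -1.6250)
step 4: θ'=-2.6250 (R=2.0000) → pose (-1.8068, 6.8557, -2.6250)
step 5: θ'=-3.1250 (R=-1.5000) → pose (-2.5228, 6.6602, -3.1250)
step 6: θ'=-3.1250 (straight) → pose (-0.0232, 6.7016, -3.1250)

(-0.0232, 6.7016, -3.1250)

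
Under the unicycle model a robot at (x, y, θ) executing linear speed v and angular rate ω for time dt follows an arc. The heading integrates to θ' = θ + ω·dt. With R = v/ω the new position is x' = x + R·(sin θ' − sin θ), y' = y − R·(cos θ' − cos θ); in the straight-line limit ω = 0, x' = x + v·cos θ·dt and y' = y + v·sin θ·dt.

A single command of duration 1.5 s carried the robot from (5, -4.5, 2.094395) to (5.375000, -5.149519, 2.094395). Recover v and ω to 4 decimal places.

Δθ = 2.094395 − 2.094395 = 0.000000
ω = Δθ/dt = 0.000000/1.5 = 0.0000
ω = 0 → v = (Δx·cos θ + Δy·sin θ)/dt = -0.5000

v = -0.5000, ω = 0.0000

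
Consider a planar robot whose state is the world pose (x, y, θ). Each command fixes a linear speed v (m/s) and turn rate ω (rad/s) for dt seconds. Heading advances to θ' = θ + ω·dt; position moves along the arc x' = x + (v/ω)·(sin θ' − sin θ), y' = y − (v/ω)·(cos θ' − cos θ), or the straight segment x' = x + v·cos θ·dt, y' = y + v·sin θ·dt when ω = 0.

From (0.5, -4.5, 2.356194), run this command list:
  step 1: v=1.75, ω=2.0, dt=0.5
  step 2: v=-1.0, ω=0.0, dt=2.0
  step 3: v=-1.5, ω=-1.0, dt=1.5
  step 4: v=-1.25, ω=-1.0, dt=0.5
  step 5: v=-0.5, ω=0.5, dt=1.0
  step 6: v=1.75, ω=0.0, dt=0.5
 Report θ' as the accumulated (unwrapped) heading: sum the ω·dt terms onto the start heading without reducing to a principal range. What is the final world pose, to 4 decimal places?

(3.2009, -5.1542, 1.8562)

step 1: θ'=3.3562 (R=0.8750) → pose (-0.3051, -4.2638, 3.3562)
step 2: θ'=3.3562 (straight) → pose (1.6491, -3.8379, 3.3562)
step 3: θ'=1.8562 (R=1.5000) → pose (3.4078, -4.8812, 1.8562)
step 4: θ'=1.3562 (R=1.2500) → pose (3.4297, -5.4993, 1.3562)
step 5: θ'=1.8562 (R=-1.0000) → pose (3.4472, -5.9938, 1.8562)
step 6: θ'=1.8562 (straight) → pose (3.2009, -5.1542, 1.8562)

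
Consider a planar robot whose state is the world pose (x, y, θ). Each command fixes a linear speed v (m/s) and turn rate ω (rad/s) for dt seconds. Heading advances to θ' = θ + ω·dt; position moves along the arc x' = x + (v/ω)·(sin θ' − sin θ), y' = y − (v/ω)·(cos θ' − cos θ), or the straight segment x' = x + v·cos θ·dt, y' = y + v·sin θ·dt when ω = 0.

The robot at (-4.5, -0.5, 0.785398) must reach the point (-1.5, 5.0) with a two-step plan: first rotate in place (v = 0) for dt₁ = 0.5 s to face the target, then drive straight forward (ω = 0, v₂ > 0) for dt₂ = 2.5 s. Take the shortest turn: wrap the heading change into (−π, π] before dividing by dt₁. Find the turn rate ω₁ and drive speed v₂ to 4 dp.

ω₁ = 0.5721, v₂ = 2.5060

heading to target = atan2(5−-0.5, -1.5−-4.5) = 1.0714
Δθ = wrap(1.0714 − 0.7854) = 0.2861; ω₁ = Δθ/dt₁ = 0.5721
distance = √((-1.5−-4.5)² + (5−-0.5)²) = 6.2650; v₂ = distance/dt₂ = 2.5060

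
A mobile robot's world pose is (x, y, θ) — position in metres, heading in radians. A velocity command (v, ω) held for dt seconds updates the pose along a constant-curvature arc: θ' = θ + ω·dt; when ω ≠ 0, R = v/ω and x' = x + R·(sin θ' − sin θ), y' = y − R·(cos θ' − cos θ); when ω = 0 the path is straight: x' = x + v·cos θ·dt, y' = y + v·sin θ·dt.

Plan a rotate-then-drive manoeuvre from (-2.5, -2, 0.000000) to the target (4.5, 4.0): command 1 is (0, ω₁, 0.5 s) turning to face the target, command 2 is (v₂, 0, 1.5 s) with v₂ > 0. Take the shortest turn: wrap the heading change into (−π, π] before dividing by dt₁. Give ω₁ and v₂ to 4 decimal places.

heading to target = atan2(4−-2, 4.5−-2.5) = 0.7086
Δθ = wrap(0.7086 − 0.0000) = 0.7086; ω₁ = Δθ/dt₁ = 1.4173
distance = √((4.5−-2.5)² + (4−-2)²) = 9.2195; v₂ = distance/dt₂ = 6.1464

ω₁ = 1.4173, v₂ = 6.1464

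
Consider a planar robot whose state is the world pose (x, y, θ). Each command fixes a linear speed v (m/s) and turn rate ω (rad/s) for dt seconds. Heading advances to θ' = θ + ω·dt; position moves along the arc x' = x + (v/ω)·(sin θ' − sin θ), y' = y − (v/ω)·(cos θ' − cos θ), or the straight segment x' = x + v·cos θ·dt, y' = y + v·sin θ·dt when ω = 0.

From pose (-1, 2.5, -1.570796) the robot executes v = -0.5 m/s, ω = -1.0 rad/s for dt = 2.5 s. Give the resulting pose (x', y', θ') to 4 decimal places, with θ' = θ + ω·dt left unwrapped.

θ' = -1.5708 + -1.0·2.5 = -4.0708
R = v/ω = -0.5/-1.0 = 0.5000
x' = -1 + 0.5000·(sin -4.0708 − sin -1.5708) = -0.0994
y' = 2.5 − 0.5000·(cos -4.0708 − cos -1.5708) = 2.7992

(-0.0994, 2.7992, -4.0708)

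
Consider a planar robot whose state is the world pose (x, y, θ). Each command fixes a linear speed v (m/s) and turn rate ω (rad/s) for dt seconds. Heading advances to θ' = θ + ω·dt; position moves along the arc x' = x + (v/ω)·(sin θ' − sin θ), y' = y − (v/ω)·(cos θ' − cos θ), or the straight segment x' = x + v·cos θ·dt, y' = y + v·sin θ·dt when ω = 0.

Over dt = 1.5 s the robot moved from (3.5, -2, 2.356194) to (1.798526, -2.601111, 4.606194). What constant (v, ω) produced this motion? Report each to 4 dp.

Δθ = 4.606194 − 2.356194 = 2.250000
ω = Δθ/dt = 2.250000/1.5 = 1.5000
R = Δx/(sin θ' − sin θ) = 1.0000
v = R·ω = 1.0000·1.5000 = 1.5000

v = 1.5000, ω = 1.5000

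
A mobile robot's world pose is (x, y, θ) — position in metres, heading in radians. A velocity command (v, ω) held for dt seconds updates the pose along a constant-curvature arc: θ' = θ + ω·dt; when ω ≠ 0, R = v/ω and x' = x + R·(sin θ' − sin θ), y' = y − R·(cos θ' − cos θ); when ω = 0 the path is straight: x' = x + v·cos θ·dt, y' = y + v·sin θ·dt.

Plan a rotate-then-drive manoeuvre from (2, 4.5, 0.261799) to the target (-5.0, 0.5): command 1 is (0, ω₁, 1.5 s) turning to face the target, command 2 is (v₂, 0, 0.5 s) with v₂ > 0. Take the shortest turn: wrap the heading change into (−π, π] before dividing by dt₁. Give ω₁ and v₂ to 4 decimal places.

heading to target = atan2(0.5−4.5, -5−2) = -2.6224
Δθ = wrap(-2.6224 − 0.2618) = -2.8842; ω₁ = Δθ/dt₁ = -1.9228
distance = √((-5−2)² + (0.5−4.5)²) = 8.0623; v₂ = distance/dt₂ = 16.1245

ω₁ = -1.9228, v₂ = 16.1245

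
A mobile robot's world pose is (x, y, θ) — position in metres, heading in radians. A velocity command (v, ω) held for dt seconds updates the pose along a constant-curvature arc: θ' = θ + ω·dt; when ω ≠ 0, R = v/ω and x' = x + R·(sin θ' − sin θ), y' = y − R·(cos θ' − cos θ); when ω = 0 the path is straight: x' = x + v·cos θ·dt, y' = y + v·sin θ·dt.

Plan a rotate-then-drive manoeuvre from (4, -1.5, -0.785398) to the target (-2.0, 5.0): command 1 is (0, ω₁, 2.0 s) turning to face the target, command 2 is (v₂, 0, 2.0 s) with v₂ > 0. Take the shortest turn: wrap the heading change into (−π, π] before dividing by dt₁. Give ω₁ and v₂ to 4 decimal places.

ω₁ = 1.5508, v₂ = 4.4230

heading to target = atan2(5−-1.5, -2−4) = 2.3162
Δθ = wrap(2.3162 − -0.7854) = 3.1016; ω₁ = Δθ/dt₁ = 1.5508
distance = √((-2−4)² + (5−-1.5)²) = 8.8459; v₂ = distance/dt₂ = 4.4230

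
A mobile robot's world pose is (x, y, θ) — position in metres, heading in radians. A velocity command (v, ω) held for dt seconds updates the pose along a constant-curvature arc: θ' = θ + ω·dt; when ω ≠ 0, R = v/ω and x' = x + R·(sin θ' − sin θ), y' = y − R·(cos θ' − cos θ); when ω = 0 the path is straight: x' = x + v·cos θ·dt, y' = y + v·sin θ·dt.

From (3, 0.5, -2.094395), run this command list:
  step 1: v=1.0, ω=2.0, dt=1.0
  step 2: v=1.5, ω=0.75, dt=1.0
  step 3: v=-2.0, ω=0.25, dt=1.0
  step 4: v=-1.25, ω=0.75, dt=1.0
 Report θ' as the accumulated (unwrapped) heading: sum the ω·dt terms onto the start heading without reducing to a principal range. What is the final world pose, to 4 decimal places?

(3.0270, -2.4157, 1.6556)

step 1: θ'=-0.0944 (R=0.5000) → pose (3.3859, -0.2478, -0.0944)
step 2: θ'=0.6556 (R=2.0000) → pose (4.7937, 0.1580, 0.6556)
step 3: θ'=0.9056 (R=-8.0000) → pose (3.3764, -1.2458, 0.9056)
step 4: θ'=1.6556 (R=-1.6667) → pose (3.0270, -2.4157, 1.6556)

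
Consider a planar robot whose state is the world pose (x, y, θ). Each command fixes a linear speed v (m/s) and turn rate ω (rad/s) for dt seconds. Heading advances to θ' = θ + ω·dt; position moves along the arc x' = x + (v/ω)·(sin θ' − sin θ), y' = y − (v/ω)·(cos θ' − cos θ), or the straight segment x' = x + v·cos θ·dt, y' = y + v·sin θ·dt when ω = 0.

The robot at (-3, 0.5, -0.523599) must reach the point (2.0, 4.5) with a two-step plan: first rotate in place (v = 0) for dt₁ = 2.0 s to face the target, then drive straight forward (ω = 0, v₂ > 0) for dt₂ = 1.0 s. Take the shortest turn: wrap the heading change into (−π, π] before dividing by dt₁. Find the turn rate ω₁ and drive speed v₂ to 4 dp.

heading to target = atan2(4.5−0.5, 2−-3) = 0.6747
Δθ = wrap(0.6747 − -0.5236) = 1.1983; ω₁ = Δθ/dt₁ = 0.5992
distance = √((2−-3)² + (4.5−0.5)²) = 6.4031; v₂ = distance/dt₂ = 6.4031

ω₁ = 0.5992, v₂ = 6.4031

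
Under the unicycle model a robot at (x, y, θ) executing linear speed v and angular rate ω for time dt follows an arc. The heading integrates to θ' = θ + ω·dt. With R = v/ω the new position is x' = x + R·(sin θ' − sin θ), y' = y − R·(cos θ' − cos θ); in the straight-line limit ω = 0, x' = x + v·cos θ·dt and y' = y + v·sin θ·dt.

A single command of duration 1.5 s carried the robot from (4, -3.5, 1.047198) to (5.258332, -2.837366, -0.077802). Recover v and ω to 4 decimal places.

v = 1.0000, ω = -0.7500

Δθ = -0.077802 − 1.047198 = -1.125000
ω = Δθ/dt = -1.125000/1.5 = -0.7500
R = Δx/(sin θ' − sin θ) = -1.3333
v = R·ω = -1.3333·-0.7500 = 1.0000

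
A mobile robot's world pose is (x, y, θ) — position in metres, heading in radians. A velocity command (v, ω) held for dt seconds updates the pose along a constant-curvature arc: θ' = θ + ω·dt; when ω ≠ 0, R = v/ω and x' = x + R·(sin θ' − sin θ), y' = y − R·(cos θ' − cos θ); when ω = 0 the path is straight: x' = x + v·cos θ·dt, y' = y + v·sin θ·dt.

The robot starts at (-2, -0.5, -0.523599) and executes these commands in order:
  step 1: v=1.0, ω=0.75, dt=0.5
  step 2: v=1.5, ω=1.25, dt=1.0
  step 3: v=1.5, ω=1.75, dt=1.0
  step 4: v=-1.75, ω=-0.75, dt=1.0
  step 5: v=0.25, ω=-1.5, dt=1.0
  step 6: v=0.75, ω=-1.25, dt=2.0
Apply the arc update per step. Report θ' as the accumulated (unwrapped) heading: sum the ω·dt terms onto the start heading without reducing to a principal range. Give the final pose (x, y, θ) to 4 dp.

(1.4998, -0.3321, -1.8986)

step 1: θ'=-0.1486 (R=1.3333) → pose (-1.5307, -0.6639, -0.1486)
step 2: θ'=1.1014 (R=1.2000) → pose (-0.2829, -0.0200, 1.1014)
step 3: θ'=2.8514 (R=0.8571) → pose (-0.8020, 1.1891, 2.8514)
step 4: θ'=2.1014 (R=2.3333) → pose (0.5428, 0.1341, 2.1014)
step 5: θ'=0.6014 (R=-0.1667) → pose (0.5923, 0.3558, 0.6014)
step 6: θ'=-1.8986 (R=-0.6000) → pose (1.4998, -0.3321, -1.8986)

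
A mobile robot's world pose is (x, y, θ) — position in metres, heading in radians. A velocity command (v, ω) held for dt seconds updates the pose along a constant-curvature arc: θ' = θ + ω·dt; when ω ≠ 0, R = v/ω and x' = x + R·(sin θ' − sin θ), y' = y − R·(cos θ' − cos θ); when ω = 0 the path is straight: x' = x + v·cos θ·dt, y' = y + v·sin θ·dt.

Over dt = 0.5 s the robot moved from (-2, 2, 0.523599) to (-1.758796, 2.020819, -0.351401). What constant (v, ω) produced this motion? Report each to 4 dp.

v = 0.5000, ω = -1.7500

Δθ = -0.351401 − 0.523599 = -0.875000
ω = Δθ/dt = -0.875000/0.5 = -1.7500
R = Δx/(sin θ' − sin θ) = -0.2857
v = R·ω = -0.2857·-1.7500 = 0.5000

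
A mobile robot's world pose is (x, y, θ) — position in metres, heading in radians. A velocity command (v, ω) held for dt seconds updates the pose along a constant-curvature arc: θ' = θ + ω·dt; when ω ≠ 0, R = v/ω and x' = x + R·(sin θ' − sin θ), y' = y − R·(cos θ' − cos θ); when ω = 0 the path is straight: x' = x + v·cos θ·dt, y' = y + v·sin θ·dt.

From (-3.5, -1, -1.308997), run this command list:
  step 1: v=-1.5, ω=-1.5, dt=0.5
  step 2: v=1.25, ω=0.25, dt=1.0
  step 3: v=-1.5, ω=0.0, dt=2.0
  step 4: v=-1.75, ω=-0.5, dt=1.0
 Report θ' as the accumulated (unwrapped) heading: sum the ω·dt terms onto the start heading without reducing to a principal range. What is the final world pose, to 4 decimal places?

(-2.3400, 3.0072, -2.3090)

step 1: θ'=-2.0590 (R=1.0000) → pose (-3.4173, -0.2721, -2.0590)
step 2: θ'=-1.8090 (R=5.0000) → pose (-3.8602, -1.4376, -1.8090)
step 3: θ'=-1.8090 (straight) → pose (-3.1523, 1.4777, -1.8090)
step 4: θ'=-2.3090 (R=3.5000) → pose (-2.3400, 3.0072, -2.3090)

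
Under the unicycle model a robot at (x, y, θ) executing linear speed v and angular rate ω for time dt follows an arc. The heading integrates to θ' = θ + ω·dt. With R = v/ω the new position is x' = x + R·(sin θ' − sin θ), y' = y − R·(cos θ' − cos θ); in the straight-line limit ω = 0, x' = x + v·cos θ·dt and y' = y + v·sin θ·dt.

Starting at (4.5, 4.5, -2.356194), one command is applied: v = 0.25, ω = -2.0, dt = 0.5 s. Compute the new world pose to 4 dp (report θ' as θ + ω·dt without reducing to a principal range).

θ' = -2.3562 + -2.0·0.5 = -3.3562
R = v/ω = 0.25/-2.0 = -0.1250
x' = 4.5 + -0.1250·(sin -3.3562 − sin -2.3562) = 4.3850
y' = 4.5 − -0.1250·(cos -3.3562 − cos -2.3562) = 4.4663

(4.3850, 4.4663, -3.3562)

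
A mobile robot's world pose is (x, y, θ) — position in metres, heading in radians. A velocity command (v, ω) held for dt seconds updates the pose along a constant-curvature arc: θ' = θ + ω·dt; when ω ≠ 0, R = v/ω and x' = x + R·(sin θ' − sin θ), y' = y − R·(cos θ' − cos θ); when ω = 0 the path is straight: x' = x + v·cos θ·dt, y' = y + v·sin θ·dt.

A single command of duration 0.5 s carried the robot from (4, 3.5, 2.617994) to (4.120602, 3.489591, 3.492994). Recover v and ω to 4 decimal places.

v = -0.2500, ω = 1.7500

Δθ = 3.492994 − 2.617994 = 0.875000
ω = Δθ/dt = 0.875000/0.5 = 1.7500
R = Δx/(sin θ' − sin θ) = -0.1429
v = R·ω = -0.1429·1.7500 = -0.2500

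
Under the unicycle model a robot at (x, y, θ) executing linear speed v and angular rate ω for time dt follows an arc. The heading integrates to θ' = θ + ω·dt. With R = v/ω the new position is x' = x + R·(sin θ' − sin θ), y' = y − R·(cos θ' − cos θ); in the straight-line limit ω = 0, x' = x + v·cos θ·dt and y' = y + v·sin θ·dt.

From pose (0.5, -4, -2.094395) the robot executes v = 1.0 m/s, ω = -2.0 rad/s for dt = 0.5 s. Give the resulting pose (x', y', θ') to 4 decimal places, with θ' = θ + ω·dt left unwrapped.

(0.0906, -4.2494, -3.0944)

θ' = -2.0944 + -2.0·0.5 = -3.0944
R = v/ω = 1.0/-2.0 = -0.5000
x' = 0.5 + -0.5000·(sin -3.0944 − sin -2.0944) = 0.0906
y' = -4 − -0.5000·(cos -3.0944 − cos -2.0944) = -4.2494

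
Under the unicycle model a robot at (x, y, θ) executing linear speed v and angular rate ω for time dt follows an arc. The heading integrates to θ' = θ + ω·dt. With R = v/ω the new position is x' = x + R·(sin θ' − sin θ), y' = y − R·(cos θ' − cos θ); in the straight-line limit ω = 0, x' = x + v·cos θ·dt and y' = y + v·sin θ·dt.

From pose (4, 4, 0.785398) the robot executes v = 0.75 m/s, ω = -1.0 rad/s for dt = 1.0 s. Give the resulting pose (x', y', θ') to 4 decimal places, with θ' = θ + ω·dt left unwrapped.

(4.6900, 4.2025, -0.2146)

θ' = 0.7854 + -1.0·1.0 = -0.2146
R = v/ω = 0.75/-1.0 = -0.7500
x' = 4 + -0.7500·(sin -0.2146 − sin 0.7854) = 4.6900
y' = 4 − -0.7500·(cos -0.2146 − cos 0.7854) = 4.2025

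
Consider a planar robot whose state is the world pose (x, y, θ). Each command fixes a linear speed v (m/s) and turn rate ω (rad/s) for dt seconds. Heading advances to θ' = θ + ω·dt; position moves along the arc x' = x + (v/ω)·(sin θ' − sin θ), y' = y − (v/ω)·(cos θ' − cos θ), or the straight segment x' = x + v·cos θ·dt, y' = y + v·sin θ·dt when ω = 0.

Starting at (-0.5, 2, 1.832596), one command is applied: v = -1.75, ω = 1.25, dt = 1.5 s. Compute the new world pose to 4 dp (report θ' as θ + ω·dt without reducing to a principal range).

θ' = 1.8326 + 1.25·1.5 = 3.7076
R = v/ω = -1.75/1.25 = -1.4000
x' = -0.5 + -1.4000·(sin 3.7076 − sin 1.8326) = 1.6031
y' = 2 − -1.4000·(cos 3.7076 − cos 1.8326) = 1.1807

(1.6031, 1.1807, 3.7076)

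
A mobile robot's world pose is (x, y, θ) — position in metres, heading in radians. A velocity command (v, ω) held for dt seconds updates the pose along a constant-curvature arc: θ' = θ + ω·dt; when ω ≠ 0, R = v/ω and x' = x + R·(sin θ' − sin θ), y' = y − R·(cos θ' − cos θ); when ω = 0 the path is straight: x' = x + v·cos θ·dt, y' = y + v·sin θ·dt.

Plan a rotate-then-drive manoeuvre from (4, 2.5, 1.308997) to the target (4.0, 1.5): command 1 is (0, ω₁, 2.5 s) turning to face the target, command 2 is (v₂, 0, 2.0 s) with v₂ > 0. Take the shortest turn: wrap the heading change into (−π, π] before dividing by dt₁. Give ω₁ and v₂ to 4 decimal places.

ω₁ = -1.1519, v₂ = 0.5000

heading to target = atan2(1.5−2.5, 4−4) = -1.5708
Δθ = wrap(-1.5708 − 1.3090) = -2.8798; ω₁ = Δθ/dt₁ = -1.1519
distance = √((4−4)² + (1.5−2.5)²) = 1.0000; v₂ = distance/dt₂ = 0.5000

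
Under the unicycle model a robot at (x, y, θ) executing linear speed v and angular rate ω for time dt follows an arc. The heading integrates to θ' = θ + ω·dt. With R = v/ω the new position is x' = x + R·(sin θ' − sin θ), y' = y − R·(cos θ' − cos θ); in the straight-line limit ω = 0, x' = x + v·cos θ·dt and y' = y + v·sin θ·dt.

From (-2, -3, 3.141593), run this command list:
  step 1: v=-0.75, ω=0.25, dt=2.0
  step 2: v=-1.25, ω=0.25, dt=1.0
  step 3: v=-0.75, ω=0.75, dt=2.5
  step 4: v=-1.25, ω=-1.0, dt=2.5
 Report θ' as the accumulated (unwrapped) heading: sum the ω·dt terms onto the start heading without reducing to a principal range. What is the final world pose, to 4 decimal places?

step 1: θ'=3.6416 (R=-3.0000) → pose (-0.5617, -2.6327, 3.6416)
step 2: θ'=3.8916 (R=-5.0000) → pose (0.4493, -1.9033, 3.8916)
step 3: θ'=5.7666 (R=-1.0000) → pose (0.2616, -0.3021, 5.7666)
step 4: θ'=3.2666 (R=1.2500) → pose (0.7232, 2.0250, 3.2666)

(0.7232, 2.0250, 3.2666)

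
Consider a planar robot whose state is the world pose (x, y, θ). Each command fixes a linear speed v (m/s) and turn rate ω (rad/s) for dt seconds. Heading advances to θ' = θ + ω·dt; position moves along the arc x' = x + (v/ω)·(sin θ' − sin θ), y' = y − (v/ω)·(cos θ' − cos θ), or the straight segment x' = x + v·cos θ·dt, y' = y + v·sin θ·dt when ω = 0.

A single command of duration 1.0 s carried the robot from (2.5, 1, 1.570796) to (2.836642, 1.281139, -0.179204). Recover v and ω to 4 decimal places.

Δθ = -0.179204 − 1.570796 = -1.750000
ω = Δθ/dt = -1.750000/1.0 = -1.7500
R = Δx/(sin θ' − sin θ) = -0.2857
v = R·ω = -0.2857·-1.7500 = 0.5000

v = 0.5000, ω = -1.7500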